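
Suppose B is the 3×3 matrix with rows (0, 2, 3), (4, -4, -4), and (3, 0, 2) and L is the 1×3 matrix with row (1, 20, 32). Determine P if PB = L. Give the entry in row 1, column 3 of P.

Since B sits to the right of P, P = LB⁻¹.
det B = -4, so B⁻¹ = [[2, 1, -1], [5, 9/4, -3], [-3, -3/2, 2]].
P = LB⁻¹ = [[1, 20, 32]] · [[2, 1, -1], [5, 9/4, -3], [-3, -3/2, 2]] = [[6, -2, 3]].

3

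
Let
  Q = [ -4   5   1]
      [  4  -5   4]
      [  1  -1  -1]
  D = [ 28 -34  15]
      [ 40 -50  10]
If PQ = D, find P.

Q is on the right of P, so right-multiply by Q⁻¹: P = DQ⁻¹.
det Q = 5; the adjugate gives Q⁻¹ = [[9/5, 4/5, 5], [8/5, 3/5, 4], [1/5, 1/5, 0]].
P = DQ⁻¹ = [[28, -34, 15], [40, -50, 10]] · [[9/5, 4/5, 5], [8/5, 3/5, 4], [1/5, 1/5, 0]] = [[-1, 5, 4], [-6, 4, 0]].

P = [[-1, 5, 4], [-6, 4, 0]]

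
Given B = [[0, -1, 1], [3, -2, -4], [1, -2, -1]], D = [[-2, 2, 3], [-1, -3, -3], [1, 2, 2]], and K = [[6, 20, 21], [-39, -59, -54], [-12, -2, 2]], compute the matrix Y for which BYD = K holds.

Y = [[-1, 3, -2], [-2, 1, -2], [-1, -1, 4]]

Left-multiply by B⁻¹ and right-multiply by D⁻¹: Y = B⁻¹KD⁻¹.
B has determinant -3; B⁻¹ = [[2, 1, -2], [1/3, 1/3, -1], [4/3, 1/3, -1]].
det D = 1; the adjugate gives D⁻¹ = [[0, 2, 3], [-1, -7, -9], [1, 6, 8]].
B⁻¹K = [[-3, -15, -16], [1, -11, -13], [7, 9, 8]].
Y = (B⁻¹K)D⁻¹ = [[-1, 3, -2], [-2, 1, -2], [-1, -1, 4]].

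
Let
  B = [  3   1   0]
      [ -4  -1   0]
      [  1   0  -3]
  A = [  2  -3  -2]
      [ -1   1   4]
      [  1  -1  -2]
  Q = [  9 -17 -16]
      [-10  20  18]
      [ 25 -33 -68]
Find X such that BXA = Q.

X = [[2, -2, -5], [2, -1, 1], [-2, 5, 1]]

Isolating X: multiply by B⁻¹ from the left and A⁻¹ from the right, so X = B⁻¹QA⁻¹.
det B = -3; the adjugate gives B⁻¹ = [[-1, -1, 0], [4, 3, 0], [-1/3, -1/3, -1/3]].
A has determinant -2; A⁻¹ = [[-1, 2, 5], [-1, 1, 3], [0, 1/2, 1/2]].
B⁻¹Q = [[1, -3, -2], [6, -8, -10], [-8, 10, 22]].
X = (B⁻¹Q)A⁻¹ = [[2, -2, -5], [2, -1, 1], [-2, 5, 1]].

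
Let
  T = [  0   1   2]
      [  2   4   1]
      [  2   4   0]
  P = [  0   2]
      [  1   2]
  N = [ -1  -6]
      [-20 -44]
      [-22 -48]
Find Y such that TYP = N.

Isolating Y: multiply by T⁻¹ from the left and P⁻¹ from the right, so Y = T⁻¹NP⁻¹.
T has determinant 2; T⁻¹ = [[-2, 4, -7/2], [1, -2, 2], [0, 1, -1]].
det P = -2, so P⁻¹ = [[-1, 1], [1/2, 0]].
T⁻¹N = [[-1, 4], [-5, -14], [2, 4]].
Y = (T⁻¹N)P⁻¹ = [[3, -1], [-2, -5], [0, 2]].

Y = [[3, -1], [-2, -5], [0, 2]]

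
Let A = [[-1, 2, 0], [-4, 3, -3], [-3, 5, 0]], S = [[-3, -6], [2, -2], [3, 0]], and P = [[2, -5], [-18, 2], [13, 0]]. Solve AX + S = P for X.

X = [[5, 5], [5, 3], [5, -5]]

AX = P − S = [[5, 1], [-20, 4], [10, 0]].
Left-multiplying both sides by A⁻¹ gives X = A⁻¹(P − S).
A has determinant 3; A⁻¹ = [[5, 0, -2], [3, 0, -1], [-11/3, -1/3, 5/3]].
X = A⁻¹(P − S) = [[5, 5], [5, 3], [5, -5]].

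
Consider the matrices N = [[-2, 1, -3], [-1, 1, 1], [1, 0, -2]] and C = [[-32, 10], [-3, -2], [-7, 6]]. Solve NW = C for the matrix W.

W = [[5, 0], [-4, 1], [6, -3]]

Left-multiplying both sides by N⁻¹ gives W = N⁻¹C.
det N = 6, so N⁻¹ = [[-1/3, 1/3, 2/3], [-1/6, 7/6, 5/6], [-1/6, 1/6, -1/6]].
W = N⁻¹C = [[-1/3, 1/3, 2/3], [-1/6, 7/6, 5/6], [-1/6, 1/6, -1/6]] · [[-32, 10], [-3, -2], [-7, 6]] = [[5, 0], [-4, 1], [6, -3]].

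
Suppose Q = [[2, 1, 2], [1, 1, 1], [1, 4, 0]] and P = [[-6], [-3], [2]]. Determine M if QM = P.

M = [[2], [0], [-5]]

Since Q multiplies M on the left, M = Q⁻¹P.
Q has determinant -1; Q⁻¹ = [[4, -8, 1], [-1, 2, 0], [-3, 7, -1]].
M = Q⁻¹P = [[4, -8, 1], [-1, 2, 0], [-3, 7, -1]] · [[-6], [-3], [2]] = [[2], [0], [-5]].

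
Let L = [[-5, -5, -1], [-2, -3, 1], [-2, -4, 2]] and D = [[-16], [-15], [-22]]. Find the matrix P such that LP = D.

L is on the left of P, so left-multiply by L⁻¹: P = L⁻¹D.
det L = -2; the adjugate gives L⁻¹ = [[1, -7, 4], [-1, 6, -7/2], [-1, 5, -5/2]].
P = L⁻¹D = [[1, -7, 4], [-1, 6, -7/2], [-1, 5, -5/2]] · [[-16], [-15], [-22]] = [[1], [3], [-4]].

P = [[1], [3], [-4]]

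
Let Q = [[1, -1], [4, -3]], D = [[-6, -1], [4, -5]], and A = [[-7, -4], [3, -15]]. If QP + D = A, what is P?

QP = A − D = [[-1, -3], [-1, -10]].
Since Q multiplies P on the left, P = Q⁻¹(A − D).
Q has determinant 1; Q⁻¹ = [[-3, 1], [-4, 1]].
P = Q⁻¹(A − D) = [[2, -1], [3, 2]].

P = [[2, -1], [3, 2]]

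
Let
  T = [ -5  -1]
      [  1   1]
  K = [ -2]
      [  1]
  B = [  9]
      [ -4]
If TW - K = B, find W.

TW = B + K = [[7], [-3]].
T is on the left of W, so left-multiply by T⁻¹: W = T⁻¹(B + K).
T has determinant -4; T⁻¹ = [[-1/4, -1/4], [1/4, 5/4]].
W = T⁻¹(B + K) = [[-1], [-2]].

W = [[-1], [-2]]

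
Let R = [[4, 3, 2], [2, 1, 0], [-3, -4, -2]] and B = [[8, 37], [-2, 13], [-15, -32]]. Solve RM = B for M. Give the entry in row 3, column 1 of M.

4

R is on the left of M, so left-multiply by R⁻¹: M = R⁻¹B.
det R = -6; the adjugate gives R⁻¹ = [[1/3, 1/3, 1/3], [-2/3, 1/3, -2/3], [5/6, -7/6, 1/3]].
M = R⁻¹B = [[1/3, 1/3, 1/3], [-2/3, 1/3, -2/3], [5/6, -7/6, 1/3]] · [[8, 37], [-2, 13], [-15, -32]] = [[-3, 6], [4, 1], [4, 5]].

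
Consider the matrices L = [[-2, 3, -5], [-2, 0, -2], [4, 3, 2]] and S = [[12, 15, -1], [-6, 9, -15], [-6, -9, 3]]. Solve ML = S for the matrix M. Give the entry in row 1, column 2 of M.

Right-multiplying both sides by L⁻¹ gives M = SL⁻¹.
det L = 6, so L⁻¹ = [[1, -7/2, -1], [-2/3, 8/3, 1], [-1, 3, 1]].
M = SL⁻¹ = [[12, 15, -1], [-6, 9, -15], [-6, -9, 3]] · [[1, -7/2, -1], [-2/3, 8/3, 1], [-1, 3, 1]] = [[3, -5, 2], [3, 0, 0], [-3, 6, 0]].

-5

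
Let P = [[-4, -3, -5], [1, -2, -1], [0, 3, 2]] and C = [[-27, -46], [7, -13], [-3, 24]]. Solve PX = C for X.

Left-multiplying both sides by P⁻¹ gives X = P⁻¹C.
P has determinant -5; P⁻¹ = [[1/5, 9/5, 7/5], [2/5, 8/5, 9/5], [-3/5, -12/5, -11/5]].
X = P⁻¹C = [[1/5, 9/5, 7/5], [2/5, 8/5, 9/5], [-3/5, -12/5, -11/5]] · [[-27, -46], [7, -13], [-3, 24]] = [[3, 1], [-5, 4], [6, 6]].

X = [[3, 1], [-5, 4], [6, 6]]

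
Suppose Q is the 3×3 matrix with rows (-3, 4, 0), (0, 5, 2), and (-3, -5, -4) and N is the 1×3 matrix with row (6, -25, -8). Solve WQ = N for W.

W = [[-5, 2, 3]]

Right-multiplying both sides by Q⁻¹ gives W = NQ⁻¹.
det Q = 6; the adjugate gives Q⁻¹ = [[-5/3, 8/3, 4/3], [-1, 2, 1], [5/2, -9/2, -5/2]].
W = NQ⁻¹ = [[6, -25, -8]] · [[-5/3, 8/3, 4/3], [-1, 2, 1], [5/2, -9/2, -5/2]] = [[-5, 2, 3]].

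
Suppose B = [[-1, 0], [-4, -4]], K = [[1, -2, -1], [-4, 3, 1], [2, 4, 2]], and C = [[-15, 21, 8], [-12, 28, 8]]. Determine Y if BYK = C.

Isolating Y: multiply by B⁻¹ from the left and K⁻¹ from the right, so Y = B⁻¹CK⁻¹.
det B = 4; the adjugate gives B⁻¹ = [[-1, 0], [1, -1/4]].
det K = 4, so K⁻¹ = [[1/2, 0, 1/4], [5/2, 1, 3/4], [-11/2, -2, -5/4]].
B⁻¹C = [[15, -21, -8], [-12, 14, 6]].
Y = (B⁻¹C)K⁻¹ = [[-1, -5, -2], [-4, 2, 0]].

Y = [[-1, -5, -2], [-4, 2, 0]]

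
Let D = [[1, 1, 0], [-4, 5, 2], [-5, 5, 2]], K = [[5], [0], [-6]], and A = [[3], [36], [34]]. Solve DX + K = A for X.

DX = A − K = [[-2], [36], [40]].
Left-multiplying both sides by D⁻¹ gives X = D⁻¹(A − K).
D has determinant -2; D⁻¹ = [[0, 1, -1], [1, -1, 1], [-5/2, 5, -9/2]].
X = D⁻¹(A − K) = [[-4], [2], [5]].

X = [[-4], [2], [5]]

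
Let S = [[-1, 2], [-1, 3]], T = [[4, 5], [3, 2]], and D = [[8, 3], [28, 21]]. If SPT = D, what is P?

P = S⁻¹DT⁻¹ (apply S⁻¹ on the left and T⁻¹ on the right).
det S = -1, so S⁻¹ = [[-3, 2], [-1, 1]].
T has determinant -7; T⁻¹ = [[-2/7, 5/7], [3/7, -4/7]].
S⁻¹D = [[32, 33], [20, 18]].
P = (S⁻¹D)T⁻¹ = [[5, 4], [2, 4]].

P = [[5, 4], [2, 4]]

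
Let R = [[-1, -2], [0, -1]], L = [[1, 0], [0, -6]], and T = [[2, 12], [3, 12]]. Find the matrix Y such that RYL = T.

Left-multiply by R⁻¹ and right-multiply by L⁻¹: Y = R⁻¹TL⁻¹.
det R = 1, so R⁻¹ = [[-1, 2], [0, -1]].
L has determinant -6; L⁻¹ = [[1, 0], [0, -1/6]].
R⁻¹T = [[4, 12], [-3, -12]].
Y = (R⁻¹T)L⁻¹ = [[4, -2], [-3, 2]].

Y = [[4, -2], [-3, 2]]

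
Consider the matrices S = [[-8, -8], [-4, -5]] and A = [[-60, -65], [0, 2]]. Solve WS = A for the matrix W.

S is on the right of W, so right-multiply by S⁻¹: W = AS⁻¹.
det S = 8; the adjugate gives S⁻¹ = [[-5/8, 1], [1/2, -1]].
W = AS⁻¹ = [[-60, -65], [0, 2]] · [[-5/8, 1], [1/2, -1]] = [[5, 5], [1, -2]].

W = [[5, 5], [1, -2]]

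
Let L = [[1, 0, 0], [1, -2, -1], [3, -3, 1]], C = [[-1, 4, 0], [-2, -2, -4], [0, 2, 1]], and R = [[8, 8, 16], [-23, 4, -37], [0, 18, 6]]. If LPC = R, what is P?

Isolating P: multiply by L⁻¹ from the left and C⁻¹ from the right, so P = L⁻¹RC⁻¹.
det L = -5; the adjugate gives L⁻¹ = [[1, 0, 0], [4/5, -1/5, -1/5], [-3/5, -3/5, 2/5]].
det C = 2, so C⁻¹ = [[3, -2, -8], [1, -1/2, -2], [-2, 1, 5]].
L⁻¹R = [[8, 8, 16], [11, 2, 19], [9, 0, 15]].
P = (L⁻¹R)C⁻¹ = [[0, -4, 0], [-3, -4, 3], [-3, -3, 3]].

P = [[0, -4, 0], [-3, -4, 3], [-3, -3, 3]]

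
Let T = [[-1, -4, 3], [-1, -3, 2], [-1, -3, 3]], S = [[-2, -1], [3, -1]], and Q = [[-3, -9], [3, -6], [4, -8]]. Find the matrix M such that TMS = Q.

M = T⁻¹QS⁻¹ (apply T⁻¹ on the left and S⁻¹ on the right).
T has determinant -1; T⁻¹ = [[3, -3, -1], [-1, 0, 1], [0, -1, 1]].
S has determinant 5; S⁻¹ = [[-1/5, 1/5], [-3/5, -2/5]].
T⁻¹Q = [[-22, -1], [7, 1], [1, -2]].
M = (T⁻¹Q)S⁻¹ = [[5, -4], [-2, 1], [1, 1]].

M = [[5, -4], [-2, 1], [1, 1]]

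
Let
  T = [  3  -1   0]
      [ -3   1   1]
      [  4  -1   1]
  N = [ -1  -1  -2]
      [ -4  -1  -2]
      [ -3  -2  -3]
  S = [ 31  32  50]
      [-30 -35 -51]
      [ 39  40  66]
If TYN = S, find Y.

Y = [[-4, 3, -5], [-3, 4, -1], [-4, -3, 5]]

Isolating Y: multiply by T⁻¹ from the left and N⁻¹ from the right, so Y = T⁻¹SN⁻¹.
det T = -1, so T⁻¹ = [[-2, -1, 1], [-7, -3, 3], [1, 1, 0]].
det N = -3; the adjugate gives N⁻¹ = [[1/3, -1/3, 0], [2, 1, -2], [-5/3, -1/3, 1]].
T⁻¹S = [[7, 11, 17], [-10, 1, 1], [1, -3, -1]].
Y = (T⁻¹S)N⁻¹ = [[-4, 3, -5], [-3, 4, -1], [-4, -3, 5]].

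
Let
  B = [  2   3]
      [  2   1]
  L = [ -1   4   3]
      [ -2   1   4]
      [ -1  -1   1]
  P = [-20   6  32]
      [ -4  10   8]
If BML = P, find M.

Isolating M: multiply by B⁻¹ from the left and L⁻¹ from the right, so M = B⁻¹PL⁻¹.
det B = -4; the adjugate gives B⁻¹ = [[-1/4, 3/4], [1/2, -1/2]].
det L = -4; the adjugate gives L⁻¹ = [[-5/4, 7/4, -13/4], [1/2, -1/2, 1/2], [-3/4, 5/4, -7/4]].
B⁻¹P = [[2, 6, -2], [-8, -2, 12]].
M = (B⁻¹P)L⁻¹ = [[2, -2, 0], [0, 2, 4]].

M = [[2, -2, 0], [0, 2, 4]]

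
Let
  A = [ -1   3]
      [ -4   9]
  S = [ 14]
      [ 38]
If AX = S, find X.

Left-multiplying both sides by A⁻¹ gives X = A⁻¹S.
det A = 3, so A⁻¹ = [[3, -1], [4/3, -1/3]].
X = A⁻¹S = [[3, -1], [4/3, -1/3]] · [[14], [38]] = [[4], [6]].

X = [[4], [6]]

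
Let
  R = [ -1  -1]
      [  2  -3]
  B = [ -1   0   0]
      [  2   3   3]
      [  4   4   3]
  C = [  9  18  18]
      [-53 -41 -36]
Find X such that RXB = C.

X = R⁻¹CB⁻¹ (apply R⁻¹ on the left and B⁻¹ on the right).
det R = 5; the adjugate gives R⁻¹ = [[-3/5, 1/5], [-2/5, -1/5]].
det B = 3; the adjugate gives B⁻¹ = [[-1, 0, 0], [2, -1, 1], [-4/3, 4/3, -1]].
R⁻¹C = [[-16, -19, -18], [7, 1, 0]].
X = (R⁻¹C)B⁻¹ = [[2, -5, -1], [-5, -1, 1]].

X = [[2, -5, -1], [-5, -1, 1]]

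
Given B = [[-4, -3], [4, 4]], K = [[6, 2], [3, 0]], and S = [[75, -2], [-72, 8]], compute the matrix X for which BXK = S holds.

Left-multiply by B⁻¹ and right-multiply by K⁻¹: X = B⁻¹SK⁻¹.
det B = -4; the adjugate gives B⁻¹ = [[-1, -3/4], [1, 1]].
det K = -6, so K⁻¹ = [[0, 1/3], [1/2, -1]].
B⁻¹S = [[-21, -4], [3, 6]].
X = (B⁻¹S)K⁻¹ = [[-2, -3], [3, -5]].

X = [[-2, -3], [3, -5]]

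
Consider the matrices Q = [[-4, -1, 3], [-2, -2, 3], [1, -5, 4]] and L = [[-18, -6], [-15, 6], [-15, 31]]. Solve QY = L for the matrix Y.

Left-multiplying both sides by Q⁻¹ gives Y = Q⁻¹L.
det Q = -3; the adjugate gives Q⁻¹ = [[-7/3, 11/3, -1], [-11/3, 19/3, -2], [-4, 7, -2]].
Y = Q⁻¹L = [[-7/3, 11/3, -1], [-11/3, 19/3, -2], [-4, 7, -2]] · [[-18, -6], [-15, 6], [-15, 31]] = [[2, 5], [1, -2], [-3, 4]].

Y = [[2, 5], [1, -2], [-3, 4]]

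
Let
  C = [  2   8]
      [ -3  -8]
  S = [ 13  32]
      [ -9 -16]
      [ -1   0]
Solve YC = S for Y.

C is on the right of Y, so right-multiply by C⁻¹: Y = SC⁻¹.
det C = 8; the adjugate gives C⁻¹ = [[-1, -1], [3/8, 1/4]].
Y = SC⁻¹ = [[13, 32], [-9, -16], [-1, 0]] · [[-1, -1], [3/8, 1/4]] = [[-1, -5], [3, 5], [1, 1]].

Y = [[-1, -5], [3, 5], [1, 1]]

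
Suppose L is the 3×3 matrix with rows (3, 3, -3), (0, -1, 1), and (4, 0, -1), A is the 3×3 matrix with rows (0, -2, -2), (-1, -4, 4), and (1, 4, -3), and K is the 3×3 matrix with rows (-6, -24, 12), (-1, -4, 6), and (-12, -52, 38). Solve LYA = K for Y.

Y = [[0, 1, -2], [-2, -5, -4], [-2, -2, -2]]

Y = L⁻¹KA⁻¹ (apply L⁻¹ on the left and A⁻¹ on the right).
L has determinant 3; L⁻¹ = [[1/3, 1, 0], [4/3, 3, -1], [4/3, 4, -1]].
det A = -2, so A⁻¹ = [[2, 7, 8], [-1/2, -1, -1], [0, 1, 1]].
L⁻¹K = [[-3, -12, 10], [1, 8, -4], [0, 4, 2]].
Y = (L⁻¹K)A⁻¹ = [[0, 1, -2], [-2, -5, -4], [-2, -2, -2]].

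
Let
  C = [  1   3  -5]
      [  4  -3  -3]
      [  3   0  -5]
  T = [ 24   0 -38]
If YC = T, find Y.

Y = [[6, 6, -2]]

C is on the right of Y, so right-multiply by C⁻¹: Y = TC⁻¹.
det C = 3, so C⁻¹ = [[5, 5, -8], [11/3, 10/3, -17/3], [3, 3, -5]].
Y = TC⁻¹ = [[24, 0, -38]] · [[5, 5, -8], [11/3, 10/3, -17/3], [3, 3, -5]] = [[6, 6, -2]].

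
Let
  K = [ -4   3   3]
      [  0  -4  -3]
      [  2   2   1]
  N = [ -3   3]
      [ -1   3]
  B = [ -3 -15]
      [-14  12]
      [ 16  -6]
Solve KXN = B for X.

Left-multiply by K⁻¹ and right-multiply by N⁻¹: X = K⁻¹BN⁻¹.
det K = -2; the adjugate gives K⁻¹ = [[-1, -3/2, -3/2], [3, 5, 6], [-4, -7, -8]].
N has determinant -6; N⁻¹ = [[-1/2, 1/2], [-1/6, 1/2]].
K⁻¹B = [[0, 6], [17, -21], [-18, 24]].
X = (K⁻¹B)N⁻¹ = [[-1, 3], [-5, -2], [5, 3]].

X = [[-1, 3], [-5, -2], [5, 3]]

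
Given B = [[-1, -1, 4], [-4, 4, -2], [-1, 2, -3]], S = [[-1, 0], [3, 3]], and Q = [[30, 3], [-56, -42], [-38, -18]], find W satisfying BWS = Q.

Left-multiply by B⁻¹ and right-multiply by S⁻¹: W = B⁻¹QS⁻¹.
det B = 2; the adjugate gives B⁻¹ = [[-4, 5/2, -7], [-5, 7/2, -9], [-2, 3/2, -4]].
S has determinant -3; S⁻¹ = [[-1, 0], [1, 1/3]].
B⁻¹Q = [[6, 9], [-4, 0], [8, 3]].
W = (B⁻¹Q)S⁻¹ = [[3, 3], [4, 0], [-5, 1]].

W = [[3, 3], [4, 0], [-5, 1]]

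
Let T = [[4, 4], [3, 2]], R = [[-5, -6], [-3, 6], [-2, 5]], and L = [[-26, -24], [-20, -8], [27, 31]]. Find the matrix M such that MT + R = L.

M = [[-3, -3], [-2, -3], [5, 3]]

MT = L − R = [[-21, -18], [-17, -14], [29, 26]].
Since T sits to the right of M, M = (L − R)T⁻¹.
det T = -4; the adjugate gives T⁻¹ = [[-1/2, 1], [3/4, -1]].
M = (L − R)T⁻¹ = [[-3, -3], [-2, -3], [5, 3]].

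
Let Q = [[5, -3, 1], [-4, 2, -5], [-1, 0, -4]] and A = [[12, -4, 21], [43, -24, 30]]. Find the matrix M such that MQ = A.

Q is on the right of M, so right-multiply by Q⁻¹: M = AQ⁻¹.
Q has determinant -5; Q⁻¹ = [[8/5, 12/5, -13/5], [11/5, 19/5, -21/5], [-2/5, -3/5, 2/5]].
M = AQ⁻¹ = [[12, -4, 21], [43, -24, 30]] · [[8/5, 12/5, -13/5], [11/5, 19/5, -21/5], [-2/5, -3/5, 2/5]] = [[2, 1, -6], [4, -6, 1]].

M = [[2, 1, -6], [4, -6, 1]]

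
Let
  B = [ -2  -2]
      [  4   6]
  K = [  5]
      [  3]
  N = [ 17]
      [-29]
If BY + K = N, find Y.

Y = [[-2], [-4]]

BY = N − K = [[12], [-32]].
Since B multiplies Y on the left, Y = B⁻¹(N − K).
det B = -4, so B⁻¹ = [[-3/2, -1/2], [1, 1/2]].
Y = B⁻¹(N − K) = [[-2], [-4]].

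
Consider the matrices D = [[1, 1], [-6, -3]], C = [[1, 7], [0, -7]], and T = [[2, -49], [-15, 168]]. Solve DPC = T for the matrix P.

P = D⁻¹TC⁻¹ (apply D⁻¹ on the left and C⁻¹ on the right).
det D = 3; the adjugate gives D⁻¹ = [[-1, -1/3], [2, 1/3]].
det C = -7, so C⁻¹ = [[1, 1], [0, -1/7]].
D⁻¹T = [[3, -7], [-1, -42]].
P = (D⁻¹T)C⁻¹ = [[3, 4], [-1, 5]].

P = [[3, 4], [-1, 5]]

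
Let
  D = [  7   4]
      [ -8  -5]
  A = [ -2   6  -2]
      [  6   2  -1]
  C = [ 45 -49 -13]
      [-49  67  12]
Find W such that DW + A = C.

W = [[5, -5, -1], [3, -5, -1]]

DW = C − A = [[47, -55, -11], [-55, 65, 13]].
Since D multiplies W on the left, W = D⁻¹(C − A).
det D = -3; the adjugate gives D⁻¹ = [[5/3, 4/3], [-8/3, -7/3]].
W = D⁻¹(C − A) = [[5, -5, -1], [3, -5, -1]].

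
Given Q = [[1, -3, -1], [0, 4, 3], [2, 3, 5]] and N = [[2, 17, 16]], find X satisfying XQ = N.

Q is on the right of X, so right-multiply by Q⁻¹: X = NQ⁻¹.
det Q = 1, so Q⁻¹ = [[11, 12, -5], [6, 7, -3], [-8, -9, 4]].
X = NQ⁻¹ = [[2, 17, 16]] · [[11, 12, -5], [6, 7, -3], [-8, -9, 4]] = [[-4, -1, 3]].

X = [[-4, -1, 3]]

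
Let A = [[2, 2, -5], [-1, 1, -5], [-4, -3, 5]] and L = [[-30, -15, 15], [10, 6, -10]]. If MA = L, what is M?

M = [[-6, 6, 3], [4, -2, 0]]

Since A sits to the right of M, M = LA⁻¹.
det A = -5, so A⁻¹ = [[2, -1, 1], [-5, 2, -3], [-7/5, 2/5, -4/5]].
M = LA⁻¹ = [[-30, -15, 15], [10, 6, -10]] · [[2, -1, 1], [-5, 2, -3], [-7/5, 2/5, -4/5]] = [[-6, 6, 3], [4, -2, 0]].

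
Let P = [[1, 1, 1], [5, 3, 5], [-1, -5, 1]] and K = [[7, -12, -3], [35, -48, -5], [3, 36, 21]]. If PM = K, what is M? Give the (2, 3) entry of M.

-5

Left-multiplying both sides by P⁻¹ gives M = P⁻¹K.
det P = -4; the adjugate gives P⁻¹ = [[-7, 3/2, -1/2], [5/2, -1/2, 0], [11/2, -1, 1/2]].
M = P⁻¹K = [[-7, 3/2, -1/2], [5/2, -1/2, 0], [11/2, -1, 1/2]] · [[7, -12, -3], [35, -48, -5], [3, 36, 21]] = [[2, -6, 3], [0, -6, -5], [5, 0, -1]].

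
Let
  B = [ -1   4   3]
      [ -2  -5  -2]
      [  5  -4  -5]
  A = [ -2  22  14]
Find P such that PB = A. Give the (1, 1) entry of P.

Since B sits to the right of P, P = AB⁻¹.
B has determinant 2; B⁻¹ = [[17/2, 4, 7/2], [-10, -5, -4], [33/2, 8, 13/2]].
P = AB⁻¹ = [[-2, 22, 14]] · [[17/2, 4, 7/2], [-10, -5, -4], [33/2, 8, 13/2]] = [[-6, -6, -4]].

-6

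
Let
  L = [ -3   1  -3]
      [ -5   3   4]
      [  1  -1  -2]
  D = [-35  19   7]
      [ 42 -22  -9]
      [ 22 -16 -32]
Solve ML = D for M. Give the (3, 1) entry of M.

Since L sits to the right of M, M = DL⁻¹.
det L = -6, so L⁻¹ = [[1/3, -5/6, -13/6], [1, -3/2, -9/2], [-1/3, 1/3, 2/3]].
M = DL⁻¹ = [[-35, 19, 7], [42, -22, -9], [22, -16, -32]] · [[1/3, -5/6, -13/6], [1, -3/2, -9/2], [-1/3, 1/3, 2/3]] = [[5, 3, -5], [-5, -5, 2], [2, -5, 3]].

2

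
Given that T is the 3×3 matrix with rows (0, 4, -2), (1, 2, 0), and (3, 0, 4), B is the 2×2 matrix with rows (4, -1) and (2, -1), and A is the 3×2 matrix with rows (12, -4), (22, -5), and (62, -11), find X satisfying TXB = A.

X = [[0, 1], [3, -1], [5, -3]]

Left-multiply by T⁻¹ and right-multiply by B⁻¹: X = T⁻¹AB⁻¹.
det T = -4, so T⁻¹ = [[-2, 4, -1], [1, -3/2, 1/2], [3/2, -3, 1]].
det B = -2, so B⁻¹ = [[1/2, -1/2], [1, -2]].
T⁻¹A = [[2, -1], [10, -2], [14, -2]].
X = (T⁻¹A)B⁻¹ = [[0, 1], [3, -1], [5, -3]].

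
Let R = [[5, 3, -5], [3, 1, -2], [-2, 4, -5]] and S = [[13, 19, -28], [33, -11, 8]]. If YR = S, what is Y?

Right-multiplying both sides by R⁻¹ gives Y = SR⁻¹.
det R = 2; the adjugate gives R⁻¹ = [[3/2, -5/2, -1/2], [19/2, -35/2, -5/2], [7, -13, -2]].
Y = SR⁻¹ = [[13, 19, -28], [33, -11, 8]] · [[3/2, -5/2, -1/2], [19/2, -35/2, -5/2], [7, -13, -2]] = [[4, -1, 2], [1, 6, -5]].

Y = [[4, -1, 2], [1, 6, -5]]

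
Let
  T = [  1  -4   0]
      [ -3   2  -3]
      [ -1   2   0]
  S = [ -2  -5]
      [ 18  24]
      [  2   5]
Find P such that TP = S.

T is on the left of P, so left-multiply by T⁻¹: P = T⁻¹S.
T has determinant -6; T⁻¹ = [[-1, 0, -2], [-1/2, 0, -1/2], [2/3, -1/3, 5/3]].
P = T⁻¹S = [[-1, 0, -2], [-1/2, 0, -1/2], [2/3, -1/3, 5/3]] · [[-2, -5], [18, 24], [2, 5]] = [[-2, -5], [0, 0], [-4, -3]].

P = [[-2, -5], [0, 0], [-4, -3]]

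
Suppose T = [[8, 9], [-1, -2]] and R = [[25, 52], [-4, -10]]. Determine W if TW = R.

Since T multiplies W on the left, W = T⁻¹R.
det T = -7, so T⁻¹ = [[2/7, 9/7], [-1/7, -8/7]].
W = T⁻¹R = [[2/7, 9/7], [-1/7, -8/7]] · [[25, 52], [-4, -10]] = [[2, 2], [1, 4]].

W = [[2, 2], [1, 4]]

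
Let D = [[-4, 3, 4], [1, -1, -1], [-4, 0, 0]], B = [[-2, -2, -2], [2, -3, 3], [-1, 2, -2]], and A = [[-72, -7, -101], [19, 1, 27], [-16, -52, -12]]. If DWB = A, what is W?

Left-multiply by D⁻¹ and right-multiply by B⁻¹: W = D⁻¹AB⁻¹.
det D = -4, so D⁻¹ = [[0, 0, -1/4], [-1, -4, 0], [1, 3, -1/4]].
det B = -4; the adjugate gives B⁻¹ = [[0, 2, 3], [-1/4, -1/2, -1/2], [-1/4, -3/2, -5/2]].
D⁻¹A = [[4, 13, 3], [-4, 3, -7], [-11, 9, -17]].
W = (D⁻¹A)B⁻¹ = [[-4, -3, -2], [1, 1, 4], [2, -1, 5]].

W = [[-4, -3, -2], [1, 1, 4], [2, -1, 5]]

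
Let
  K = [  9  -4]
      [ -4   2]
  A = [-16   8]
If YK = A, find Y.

Y = [[0, 4]]

K is on the right of Y, so right-multiply by K⁻¹: Y = AK⁻¹.
det K = 2, so K⁻¹ = [[1, 2], [2, 9/2]].
Y = AK⁻¹ = [[-16, 8]] · [[1, 2], [2, 9/2]] = [[0, 4]].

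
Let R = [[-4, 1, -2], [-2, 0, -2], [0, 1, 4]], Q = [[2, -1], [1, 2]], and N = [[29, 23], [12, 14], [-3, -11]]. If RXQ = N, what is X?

X = R⁻¹NQ⁻¹ (apply R⁻¹ on the left and Q⁻¹ on the right).
det R = 4, so R⁻¹ = [[1/2, -3/2, -1/2], [2, -4, -1], [-1/2, 1, 1/2]].
det Q = 5, so Q⁻¹ = [[2/5, 1/5], [-1/5, 2/5]].
R⁻¹N = [[-2, -4], [13, 1], [-4, -3]].
X = (R⁻¹N)Q⁻¹ = [[0, -2], [5, 3], [-1, -2]].

X = [[0, -2], [5, 3], [-1, -2]]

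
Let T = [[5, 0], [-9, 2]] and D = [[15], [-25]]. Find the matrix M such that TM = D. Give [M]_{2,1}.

1

T is on the left of M, so left-multiply by T⁻¹: M = T⁻¹D.
det T = 10; the adjugate gives T⁻¹ = [[1/5, 0], [9/10, 1/2]].
M = T⁻¹D = [[1/5, 0], [9/10, 1/2]] · [[15], [-25]] = [[3], [1]].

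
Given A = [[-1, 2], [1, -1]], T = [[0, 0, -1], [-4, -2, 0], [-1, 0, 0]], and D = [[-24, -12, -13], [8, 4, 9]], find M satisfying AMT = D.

M = A⁻¹DT⁻¹ (apply A⁻¹ on the left and T⁻¹ on the right).
A has determinant -1; A⁻¹ = [[1, 2], [1, 1]].
det T = 2, so T⁻¹ = [[0, 0, -1], [0, -1/2, 2], [-1, 0, 0]].
A⁻¹D = [[-8, -4, 5], [-16, -8, -4]].
M = (A⁻¹D)T⁻¹ = [[-5, 2, 0], [4, 4, 0]].

M = [[-5, 2, 0], [4, 4, 0]]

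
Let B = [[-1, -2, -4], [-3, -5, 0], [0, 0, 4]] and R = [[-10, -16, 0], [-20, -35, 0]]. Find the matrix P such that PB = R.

B is on the right of P, so right-multiply by B⁻¹: P = RB⁻¹.
B has determinant -4; B⁻¹ = [[5, -2, 5], [-3, 1, -3], [0, 0, 1/4]].
P = RB⁻¹ = [[-10, -16, 0], [-20, -35, 0]] · [[5, -2, 5], [-3, 1, -3], [0, 0, 1/4]] = [[-2, 4, -2], [5, 5, 5]].

P = [[-2, 4, -2], [5, 5, 5]]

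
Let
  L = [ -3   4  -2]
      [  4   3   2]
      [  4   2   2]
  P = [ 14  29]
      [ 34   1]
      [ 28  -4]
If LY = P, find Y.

Left-multiplying both sides by L⁻¹ gives Y = L⁻¹P.
L has determinant 2; L⁻¹ = [[1, -6, 7], [0, 1, -1], [-2, 11, -25/2]].
Y = L⁻¹P = [[1, -6, 7], [0, 1, -1], [-2, 11, -25/2]] · [[14, 29], [34, 1], [28, -4]] = [[6, -5], [6, 5], [-4, 3]].

Y = [[6, -5], [6, 5], [-4, 3]]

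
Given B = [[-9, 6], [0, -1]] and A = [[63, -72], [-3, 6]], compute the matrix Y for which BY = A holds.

Y = [[-5, 4], [3, -6]]

Since B multiplies Y on the left, Y = B⁻¹A.
B has determinant 9; B⁻¹ = [[-1/9, -2/3], [0, -1]].
Y = B⁻¹A = [[-1/9, -2/3], [0, -1]] · [[63, -72], [-3, 6]] = [[-5, 4], [3, -6]].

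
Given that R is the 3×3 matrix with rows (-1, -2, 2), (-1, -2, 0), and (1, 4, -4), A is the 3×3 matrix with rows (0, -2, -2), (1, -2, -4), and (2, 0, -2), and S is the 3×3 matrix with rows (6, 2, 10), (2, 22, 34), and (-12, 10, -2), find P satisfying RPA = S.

P = [[3, 4, -2], [-3, 5, -3], [5, 0, 1]]

P = R⁻¹SA⁻¹ (apply R⁻¹ on the left and A⁻¹ on the right).
det R = -4, so R⁻¹ = [[-2, 0, -1], [1, -1/2, 1/2], [1/2, -1/2, 0]].
det A = 4, so A⁻¹ = [[1, -1, 1], [-3/2, 1, -1/2], [1, -1, 1/2]].
R⁻¹S = [[0, -14, -18], [-1, -4, -8], [2, -10, -12]].
P = (R⁻¹S)A⁻¹ = [[3, 4, -2], [-3, 5, -3], [5, 0, 1]].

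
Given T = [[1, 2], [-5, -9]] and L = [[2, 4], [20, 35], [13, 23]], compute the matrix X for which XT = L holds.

Since T sits to the right of X, X = LT⁻¹.
det T = 1, so T⁻¹ = [[-9, -2], [5, 1]].
X = LT⁻¹ = [[2, 4], [20, 35], [13, 23]] · [[-9, -2], [5, 1]] = [[2, 0], [-5, -5], [-2, -3]].

X = [[2, 0], [-5, -5], [-2, -3]]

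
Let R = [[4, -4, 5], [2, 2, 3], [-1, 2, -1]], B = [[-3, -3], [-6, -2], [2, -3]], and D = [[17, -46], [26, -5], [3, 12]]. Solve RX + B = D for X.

RX = D − B = [[20, -43], [32, -3], [1, 15]].
Since R multiplies X on the left, X = R⁻¹(D − B).
R has determinant 2; R⁻¹ = [[-4, 3, -11], [-1/2, 1/2, -1], [3, -2, 8]].
X = R⁻¹(D − B) = [[5, -2], [5, 5], [4, -3]].

X = [[5, -2], [5, 5], [4, -3]]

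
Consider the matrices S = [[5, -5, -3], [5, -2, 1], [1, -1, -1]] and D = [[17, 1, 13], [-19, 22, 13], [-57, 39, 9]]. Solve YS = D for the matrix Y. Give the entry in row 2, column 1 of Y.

-6

Since S sits to the right of Y, Y = DS⁻¹.
det S = -6, so S⁻¹ = [[-1/2, 1/3, 11/6], [-1, 1/3, 10/3], [1/2, 0, -5/2]].
Y = DS⁻¹ = [[17, 1, 13], [-19, 22, 13], [-57, 39, 9]] · [[-1/2, 1/3, 11/6], [-1, 1/3, 10/3], [1/2, 0, -5/2]] = [[-3, 6, 2], [-6, 1, 6], [-6, -6, 3]].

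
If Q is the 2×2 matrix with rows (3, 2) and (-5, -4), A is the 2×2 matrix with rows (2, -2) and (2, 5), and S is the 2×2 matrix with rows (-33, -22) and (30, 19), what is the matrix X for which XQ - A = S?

X = [[-2, 5], [4, -4]]

XQ = S + A = [[-31, -24], [32, 24]].
Q is on the right of X, so right-multiply by Q⁻¹: X = (S + A)Q⁻¹.
det Q = -2, so Q⁻¹ = [[2, 1], [-5/2, -3/2]].
X = (S + A)Q⁻¹ = [[-2, 5], [4, -4]].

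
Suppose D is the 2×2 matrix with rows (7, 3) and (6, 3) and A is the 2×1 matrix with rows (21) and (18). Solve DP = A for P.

Since D multiplies P on the left, P = D⁻¹A.
D has determinant 3; D⁻¹ = [[1, -1], [-2, 7/3]].
P = D⁻¹A = [[1, -1], [-2, 7/3]] · [[21], [18]] = [[3], [0]].

P = [[3], [0]]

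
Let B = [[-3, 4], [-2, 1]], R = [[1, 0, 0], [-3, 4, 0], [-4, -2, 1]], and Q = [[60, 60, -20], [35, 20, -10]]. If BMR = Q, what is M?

Isolating M: multiply by B⁻¹ from the left and R⁻¹ from the right, so M = B⁻¹QR⁻¹.
det B = 5; the adjugate gives B⁻¹ = [[1/5, -4/5], [2/5, -3/5]].
det R = 4, so R⁻¹ = [[1, 0, 0], [3/4, 1/4, 0], [11/2, 1/2, 1]].
B⁻¹Q = [[-16, -4, 4], [3, 12, -2]].
M = (B⁻¹Q)R⁻¹ = [[3, 1, 4], [1, 2, -2]].

M = [[3, 1, 4], [1, 2, -2]]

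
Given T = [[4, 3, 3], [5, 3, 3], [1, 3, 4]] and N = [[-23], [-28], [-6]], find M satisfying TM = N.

T is on the left of M, so left-multiply by T⁻¹: M = T⁻¹N.
det T = -3, so T⁻¹ = [[-1, 1, 0], [17/3, -13/3, -1], [-4, 3, 1]].
M = T⁻¹N = [[-1, 1, 0], [17/3, -13/3, -1], [-4, 3, 1]] · [[-23], [-28], [-6]] = [[-5], [-3], [2]].

M = [[-5], [-3], [2]]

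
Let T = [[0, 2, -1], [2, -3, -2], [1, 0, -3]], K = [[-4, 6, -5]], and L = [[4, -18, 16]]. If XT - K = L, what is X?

X = [[-3, 2, -4]]

XT = L + K = [[0, -12, 11]].
Since T sits to the right of X, X = (L + K)T⁻¹.
T has determinant 5; T⁻¹ = [[9/5, 6/5, -7/5], [4/5, 1/5, -2/5], [3/5, 2/5, -4/5]].
X = (L + K)T⁻¹ = [[-3, 2, -4]].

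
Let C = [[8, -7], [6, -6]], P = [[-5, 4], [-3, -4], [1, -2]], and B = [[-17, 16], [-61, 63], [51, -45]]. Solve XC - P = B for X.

X = [[-2, -1], [-5, -4], [5, 2]]

XC = B + P = [[-22, 20], [-64, 59], [52, -47]].
Right-multiplying both sides by C⁻¹ gives X = (B + P)C⁻¹.
det C = -6, so C⁻¹ = [[1, -7/6], [1, -4/3]].
X = (B + P)C⁻¹ = [[-2, -1], [-5, -4], [5, 2]].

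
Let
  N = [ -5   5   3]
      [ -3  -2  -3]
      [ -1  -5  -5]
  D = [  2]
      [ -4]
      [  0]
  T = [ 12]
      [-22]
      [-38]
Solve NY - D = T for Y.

Y = [[3], [4], [3]]

NY = T + D = [[14], [-26], [-38]].
Left-multiplying both sides by N⁻¹ gives Y = N⁻¹(T + D).
det N = 4; the adjugate gives N⁻¹ = [[-5/4, 5/2, -9/4], [-3, 7, -6], [13/4, -15/2, 25/4]].
Y = N⁻¹(T + D) = [[3], [4], [3]].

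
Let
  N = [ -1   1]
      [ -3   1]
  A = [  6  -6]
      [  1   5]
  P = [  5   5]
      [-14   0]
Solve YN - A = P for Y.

YN = P + A = [[11, -1], [-13, 5]].
N is on the right of Y, so right-multiply by N⁻¹: Y = (P + A)N⁻¹.
det N = 2, so N⁻¹ = [[1/2, -1/2], [3/2, -1/2]].
Y = (P + A)N⁻¹ = [[4, -5], [1, 4]].

Y = [[4, -5], [1, 4]]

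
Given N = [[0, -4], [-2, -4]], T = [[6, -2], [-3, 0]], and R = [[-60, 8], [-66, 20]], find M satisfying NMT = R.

M = N⁻¹RT⁻¹ (apply N⁻¹ on the left and T⁻¹ on the right).
det N = -8; the adjugate gives N⁻¹ = [[1/2, -1/2], [-1/4, 0]].
det T = -6; the adjugate gives T⁻¹ = [[0, -1/3], [-1/2, -1]].
N⁻¹R = [[3, -6], [15, -2]].
M = (N⁻¹R)T⁻¹ = [[3, 5], [1, -3]].

M = [[3, 5], [1, -3]]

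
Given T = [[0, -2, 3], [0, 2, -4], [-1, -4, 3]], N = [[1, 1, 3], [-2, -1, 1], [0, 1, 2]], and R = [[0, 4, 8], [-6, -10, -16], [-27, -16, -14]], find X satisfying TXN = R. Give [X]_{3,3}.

Left-multiply by T⁻¹ and right-multiply by N⁻¹: X = T⁻¹RN⁻¹.
T has determinant -2; T⁻¹ = [[5, 3, -1], [-2, -3/2, 0], [-1, -1, 0]].
det N = -5, so N⁻¹ = [[3/5, -1/5, -4/5], [-4/5, -2/5, 7/5], [2/5, 1/5, -1/5]].
T⁻¹R = [[9, 6, 6], [9, 7, 8], [6, 6, 8]].
X = (T⁻¹R)N⁻¹ = [[3, -3, 0], [3, -3, 1], [2, -2, 2]].

2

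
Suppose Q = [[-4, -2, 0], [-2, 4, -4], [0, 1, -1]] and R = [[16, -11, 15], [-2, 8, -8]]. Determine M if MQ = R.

M = [[-2, -4, 1], [0, 1, 4]]

Since Q sits to the right of M, M = RQ⁻¹.
det Q = 4; the adjugate gives Q⁻¹ = [[0, -1/2, 2], [-1/2, 1, -4], [-1/2, 1, -5]].
M = RQ⁻¹ = [[16, -11, 15], [-2, 8, -8]] · [[0, -1/2, 2], [-1/2, 1, -4], [-1/2, 1, -5]] = [[-2, -4, 1], [0, 1, 4]].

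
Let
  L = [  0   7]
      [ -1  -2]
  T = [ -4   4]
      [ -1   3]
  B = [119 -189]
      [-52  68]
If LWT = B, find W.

W = [[-5, 2], [-3, -5]]

Left-multiply by L⁻¹ and right-multiply by T⁻¹: W = L⁻¹BT⁻¹.
det L = 7, so L⁻¹ = [[-2/7, -1], [1/7, 0]].
det T = -8; the adjugate gives T⁻¹ = [[-3/8, 1/2], [-1/8, 1/2]].
L⁻¹B = [[18, -14], [17, -27]].
W = (L⁻¹B)T⁻¹ = [[-5, 2], [-3, -5]].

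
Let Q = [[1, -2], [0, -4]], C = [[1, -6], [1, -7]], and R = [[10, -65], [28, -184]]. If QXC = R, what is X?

X = [[-1, -3], [-3, -4]]

Left-multiply by Q⁻¹ and right-multiply by C⁻¹: X = Q⁻¹RC⁻¹.
Q has determinant -4; Q⁻¹ = [[1, -1/2], [0, -1/4]].
det C = -1; the adjugate gives C⁻¹ = [[7, -6], [1, -1]].
Q⁻¹R = [[-4, 27], [-7, 46]].
X = (Q⁻¹R)C⁻¹ = [[-1, -3], [-3, -4]].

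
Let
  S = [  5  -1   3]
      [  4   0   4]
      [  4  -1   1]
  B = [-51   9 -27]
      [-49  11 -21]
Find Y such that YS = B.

Y = [[-3, -3, -6], [-5, 0, -6]]

S is on the right of Y, so right-multiply by S⁻¹: Y = BS⁻¹.
det S = -4, so S⁻¹ = [[-1, 1/2, 1], [-3, 7/4, 2], [1, -1/4, -1]].
Y = BS⁻¹ = [[-51, 9, -27], [-49, 11, -21]] · [[-1, 1/2, 1], [-3, 7/4, 2], [1, -1/4, -1]] = [[-3, -3, -6], [-5, 0, -6]].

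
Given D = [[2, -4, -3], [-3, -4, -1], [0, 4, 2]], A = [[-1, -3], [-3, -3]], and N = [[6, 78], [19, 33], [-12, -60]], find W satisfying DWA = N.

W = D⁻¹NA⁻¹ (apply D⁻¹ on the left and A⁻¹ on the right).
det D = 4; the adjugate gives D⁻¹ = [[-1, -1, -2], [3/2, 1, 11/4], [-3, -2, -5]].
det A = -6; the adjugate gives A⁻¹ = [[1/2, -1/2], [-1/2, 1/6]].
D⁻¹N = [[-1, 9], [-5, -15], [4, 0]].
W = (D⁻¹N)A⁻¹ = [[-5, 2], [5, 0], [2, -2]].

W = [[-5, 2], [5, 0], [2, -2]]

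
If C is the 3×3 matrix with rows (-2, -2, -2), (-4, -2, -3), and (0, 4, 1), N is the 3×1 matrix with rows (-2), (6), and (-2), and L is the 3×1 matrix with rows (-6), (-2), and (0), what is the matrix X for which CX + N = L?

X = [[3], [1], [-2]]

CX = L − N = [[-4], [-8], [2]].
C is on the left of X, so left-multiply by C⁻¹: X = C⁻¹(L − N).
C has determinant 4; C⁻¹ = [[5/2, -3/2, 1/2], [1, -1/2, 1/2], [-4, 2, -1]].
X = C⁻¹(L − N) = [[3], [1], [-2]].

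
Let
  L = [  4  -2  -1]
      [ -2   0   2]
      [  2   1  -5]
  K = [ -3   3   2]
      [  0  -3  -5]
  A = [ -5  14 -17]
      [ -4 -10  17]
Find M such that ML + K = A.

M = [[-4, -4, 3], [1, -1, -5]]

ML = A − K = [[-2, 11, -19], [-4, -7, 22]].
Since L sits to the right of M, M = (A − K)L⁻¹.
det L = 6; the adjugate gives L⁻¹ = [[-1/3, -11/6, -2/3], [-1, -3, -1], [-1/3, -4/3, -2/3]].
M = (A − K)L⁻¹ = [[-4, -4, 3], [1, -1, -5]].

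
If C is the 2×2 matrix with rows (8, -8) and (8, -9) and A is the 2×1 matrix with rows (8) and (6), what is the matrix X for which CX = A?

C is on the left of X, so left-multiply by C⁻¹: X = C⁻¹A.
det C = -8, so C⁻¹ = [[9/8, -1], [1, -1]].
X = C⁻¹A = [[9/8, -1], [1, -1]] · [[8], [6]] = [[3], [2]].

X = [[3], [2]]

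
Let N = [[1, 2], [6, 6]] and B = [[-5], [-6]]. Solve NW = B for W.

N is on the left of W, so left-multiply by N⁻¹: W = N⁻¹B.
det N = -6; the adjugate gives N⁻¹ = [[-1, 1/3], [1, -1/6]].
W = N⁻¹B = [[-1, 1/3], [1, -1/6]] · [[-5], [-6]] = [[3], [-4]].

W = [[3], [-4]]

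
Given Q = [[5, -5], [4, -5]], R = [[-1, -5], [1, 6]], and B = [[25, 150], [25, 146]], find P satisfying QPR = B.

P = [[4, 4], [4, -1]]

Left-multiply by Q⁻¹ and right-multiply by R⁻¹: P = Q⁻¹BR⁻¹.
Q has determinant -5; Q⁻¹ = [[1, -1], [4/5, -1]].
det R = -1, so R⁻¹ = [[-6, -5], [1, 1]].
Q⁻¹B = [[0, 4], [-5, -26]].
P = (Q⁻¹B)R⁻¹ = [[4, 4], [4, -1]].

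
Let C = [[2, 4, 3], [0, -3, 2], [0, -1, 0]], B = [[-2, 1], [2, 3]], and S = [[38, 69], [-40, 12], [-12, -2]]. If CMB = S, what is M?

M = C⁻¹SB⁻¹ (apply C⁻¹ on the left and B⁻¹ on the right).
det C = 4, so C⁻¹ = [[1/2, -3/4, 17/4], [0, 0, -1], [0, 1/2, -3/2]].
det B = -8; the adjugate gives B⁻¹ = [[-3/8, 1/8], [1/4, 1/4]].
C⁻¹S = [[-2, 17], [12, 2], [-2, 9]].
M = (C⁻¹S)B⁻¹ = [[5, 4], [-4, 2], [3, 2]].

M = [[5, 4], [-4, 2], [3, 2]]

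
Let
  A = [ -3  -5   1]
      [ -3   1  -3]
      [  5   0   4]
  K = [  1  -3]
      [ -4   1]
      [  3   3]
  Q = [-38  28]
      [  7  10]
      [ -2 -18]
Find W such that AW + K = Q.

AW = Q − K = [[-39, 31], [11, 9], [-5, -21]].
Left-multiplying both sides by A⁻¹ gives W = A⁻¹(Q − K).
det A = -2, so A⁻¹ = [[-2, -10, -7], [3/2, 17/2, 6], [5/2, 25/2, 9]].
W = A⁻¹(Q − K) = [[3, -5], [5, -3], [-5, 1]].

W = [[3, -5], [5, -3], [-5, 1]]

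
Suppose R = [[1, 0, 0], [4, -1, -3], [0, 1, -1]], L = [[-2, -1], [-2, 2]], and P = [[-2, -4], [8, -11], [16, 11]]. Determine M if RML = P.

M = [[2, -1], [-5, 1], [4, 0]]

Isolating M: multiply by R⁻¹ from the left and L⁻¹ from the right, so M = R⁻¹PL⁻¹.
det R = 4, so R⁻¹ = [[1, 0, 0], [1, -1/4, 3/4], [1, -1/4, -1/4]].
det L = -6, so L⁻¹ = [[-1/3, -1/6], [-1/3, 1/3]].
R⁻¹P = [[-2, -4], [8, 7], [-8, -4]].
M = (R⁻¹P)L⁻¹ = [[2, -1], [-5, 1], [4, 0]].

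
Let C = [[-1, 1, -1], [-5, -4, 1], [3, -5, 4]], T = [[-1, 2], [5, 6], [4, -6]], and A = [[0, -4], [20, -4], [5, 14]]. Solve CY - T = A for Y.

CY = A + T = [[-1, -2], [25, 2], [9, 8]].
C is on the left of Y, so left-multiply by C⁻¹: Y = C⁻¹(A + T).
det C = -3, so C⁻¹ = [[11/3, -1/3, 1], [-23/3, 1/3, -2], [-37/3, 2/3, -3]].
Y = C⁻¹(A + T) = [[-3, 0], [-2, 0], [2, 2]].

Y = [[-3, 0], [-2, 0], [2, 2]]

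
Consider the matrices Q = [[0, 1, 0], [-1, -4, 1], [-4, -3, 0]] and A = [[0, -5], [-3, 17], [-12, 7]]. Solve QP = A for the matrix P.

P = [[3, 2], [0, -5], [0, -1]]

Left-multiplying both sides by Q⁻¹ gives P = Q⁻¹A.
Q has determinant -4; Q⁻¹ = [[-3/4, 0, -1/4], [1, 0, 0], [13/4, 1, -1/4]].
P = Q⁻¹A = [[-3/4, 0, -1/4], [1, 0, 0], [13/4, 1, -1/4]] · [[0, -5], [-3, 17], [-12, 7]] = [[3, 2], [0, -5], [0, -1]].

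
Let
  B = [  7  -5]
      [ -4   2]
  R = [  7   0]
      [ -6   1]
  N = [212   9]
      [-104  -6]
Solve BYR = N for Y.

Y = [[4, 2], [-2, 1]]

Y = B⁻¹NR⁻¹ (apply B⁻¹ on the left and R⁻¹ on the right).
det B = -6; the adjugate gives B⁻¹ = [[-1/3, -5/6], [-2/3, -7/6]].
det R = 7, so R⁻¹ = [[1/7, 0], [6/7, 1]].
B⁻¹N = [[16, 2], [-20, 1]].
Y = (B⁻¹N)R⁻¹ = [[4, 2], [-2, 1]].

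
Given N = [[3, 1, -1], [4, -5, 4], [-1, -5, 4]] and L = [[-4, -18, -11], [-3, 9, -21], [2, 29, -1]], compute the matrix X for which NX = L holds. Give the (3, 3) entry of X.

Left-multiplying both sides by N⁻¹ gives X = N⁻¹L.
det N = 5; the adjugate gives N⁻¹ = [[0, 1/5, -1/5], [-4, 11/5, -16/5], [-5, 14/5, -19/5]].
X = N⁻¹L = [[0, 1/5, -1/5], [-4, 11/5, -16/5], [-5, 14/5, -19/5]] · [[-4, -18, -11], [-3, 9, -21], [2, 29, -1]] = [[-1, -4, -4], [3, -1, 1], [4, 5, 0]].

0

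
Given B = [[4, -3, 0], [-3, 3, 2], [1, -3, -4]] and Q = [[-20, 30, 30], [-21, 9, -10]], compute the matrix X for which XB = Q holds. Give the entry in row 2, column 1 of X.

-4

Right-multiplying both sides by B⁻¹ gives X = QB⁻¹.
det B = 6, so B⁻¹ = [[-1, -2, -1], [-5/3, -8/3, -4/3], [1, 3/2, 1/2]].
X = QB⁻¹ = [[-20, 30, 30], [-21, 9, -10]] · [[-1, -2, -1], [-5/3, -8/3, -4/3], [1, 3/2, 1/2]] = [[0, 5, -5], [-4, 3, 4]].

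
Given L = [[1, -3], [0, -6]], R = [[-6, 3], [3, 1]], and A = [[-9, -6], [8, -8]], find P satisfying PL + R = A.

P = [[-3, 3], [5, -1]]

PL = A − R = [[-3, -9], [5, -9]].
L is on the right of P, so right-multiply by L⁻¹: P = (A − R)L⁻¹.
L has determinant -6; L⁻¹ = [[1, -1/2], [0, -1/6]].
P = (A − R)L⁻¹ = [[-3, 3], [5, -1]].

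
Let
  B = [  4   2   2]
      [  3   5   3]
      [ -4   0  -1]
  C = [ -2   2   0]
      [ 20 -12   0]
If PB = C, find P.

B is on the right of P, so right-multiply by B⁻¹: P = CB⁻¹.
det B = 2, so B⁻¹ = [[-5/2, 1, -2], [-9/2, 2, -3], [10, -4, 7]].
P = CB⁻¹ = [[-2, 2, 0], [20, -12, 0]] · [[-5/2, 1, -2], [-9/2, 2, -3], [10, -4, 7]] = [[-4, 2, -2], [4, -4, -4]].

P = [[-4, 2, -2], [4, -4, -4]]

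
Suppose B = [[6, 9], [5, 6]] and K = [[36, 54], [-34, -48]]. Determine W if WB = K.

Right-multiplying both sides by B⁻¹ gives W = KB⁻¹.
det B = -9, so B⁻¹ = [[-2/3, 1], [5/9, -2/3]].
W = KB⁻¹ = [[36, 54], [-34, -48]] · [[-2/3, 1], [5/9, -2/3]] = [[6, 0], [-4, -2]].

W = [[6, 0], [-4, -2]]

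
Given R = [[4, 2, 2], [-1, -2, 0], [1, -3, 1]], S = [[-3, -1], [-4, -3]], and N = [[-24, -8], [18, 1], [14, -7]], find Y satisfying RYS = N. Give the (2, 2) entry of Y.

-2

Left-multiply by R⁻¹ and right-multiply by S⁻¹: Y = R⁻¹NS⁻¹.
R has determinant 4; R⁻¹ = [[-1/2, -2, 1], [1/4, 1/2, -1/2], [5/4, 7/2, -3/2]].
S has determinant 5; S⁻¹ = [[-3/5, 1/5], [4/5, -3/5]].
R⁻¹N = [[-10, -5], [-4, 2], [12, 4]].
Y = (R⁻¹N)S⁻¹ = [[2, 1], [4, -2], [-4, 0]].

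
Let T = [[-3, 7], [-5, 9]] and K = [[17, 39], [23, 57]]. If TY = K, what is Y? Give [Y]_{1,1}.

-1

Left-multiplying both sides by T⁻¹ gives Y = T⁻¹K.
det T = 8, so T⁻¹ = [[9/8, -7/8], [5/8, -3/8]].
Y = T⁻¹K = [[9/8, -7/8], [5/8, -3/8]] · [[17, 39], [23, 57]] = [[-1, -6], [2, 3]].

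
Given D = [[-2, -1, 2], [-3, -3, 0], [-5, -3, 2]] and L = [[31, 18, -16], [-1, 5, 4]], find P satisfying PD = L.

P = [[-3, 0, -5], [-2, -5, 4]]

D is on the right of P, so right-multiply by D⁻¹: P = LD⁻¹.
D has determinant -6; D⁻¹ = [[1, 2/3, -1], [-1, -1, 1], [1, 1/6, -1/2]].
P = LD⁻¹ = [[31, 18, -16], [-1, 5, 4]] · [[1, 2/3, -1], [-1, -1, 1], [1, 1/6, -1/2]] = [[-3, 0, -5], [-2, -5, 4]].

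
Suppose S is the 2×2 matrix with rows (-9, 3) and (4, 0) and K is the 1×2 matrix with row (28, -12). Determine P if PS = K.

P = [[-4, -2]]

S is on the right of P, so right-multiply by S⁻¹: P = KS⁻¹.
S has determinant -12; S⁻¹ = [[0, 1/4], [1/3, 3/4]].
P = KS⁻¹ = [[28, -12]] · [[0, 1/4], [1/3, 3/4]] = [[-4, -2]].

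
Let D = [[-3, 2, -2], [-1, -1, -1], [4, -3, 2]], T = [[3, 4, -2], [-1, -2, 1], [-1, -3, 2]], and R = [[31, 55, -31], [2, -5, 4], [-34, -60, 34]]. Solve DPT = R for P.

Left-multiply by D⁻¹ and right-multiply by T⁻¹: P = D⁻¹RT⁻¹.
det D = -3, so D⁻¹ = [[5/3, -2/3, 4/3], [2/3, -2/3, 1/3], [-7/3, 1/3, -5/3]].
det T = -1, so T⁻¹ = [[1, 2, 0], [-1, -4, 1], [-1, -5, 2]].
D⁻¹R = [[5, 15, -9], [8, 20, -12], [-15, -30, 17]].
P = (D⁻¹R)T⁻¹ = [[-1, -5, -3], [0, -4, -4], [-2, 5, 4]].

P = [[-1, -5, -3], [0, -4, -4], [-2, 5, 4]]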